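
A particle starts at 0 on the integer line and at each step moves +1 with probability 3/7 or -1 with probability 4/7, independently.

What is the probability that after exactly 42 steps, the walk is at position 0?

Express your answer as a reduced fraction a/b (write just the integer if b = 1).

Answer: 24762618055774660951286796810977280/311973482284542371301330321821976049

Derivation:
To be at 0 after 42 steps: need exactly 21 steps of +1 and 21 of -1.
Number of such sequences: C(42,21) = 538257874440
Each has probability (3/7)^21 · (4/7)^21 = 46005119909369701466112/311973482284542371301330321821976049
P = 538257874440 · 46005119909369701466112/311973482284542371301330321821976049 = 24762618055774660951286796810977280/311973482284542371301330321821976049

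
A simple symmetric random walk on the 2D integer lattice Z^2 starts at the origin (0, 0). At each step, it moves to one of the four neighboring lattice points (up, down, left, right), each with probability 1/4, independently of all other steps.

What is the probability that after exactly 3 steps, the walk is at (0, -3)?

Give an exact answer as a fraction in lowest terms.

Answer: 1/64

Derivation:
Let h be the number of horizontal steps (so 3-h are vertical). To end at (0,-3) need (h+0)/2 right-steps and ((3-h)-3)/2 up-steps.
Sum over h with 0 ≤ h ≤ 0, h ≡ 0 (mod 2), 3-h ≡ 1 (mod 2):
h=0: C(3,0)·C(0,0)·C(3,0) = 1·1·1 = 1
Total favorable: 1
Total paths: 4^3 = 64
P = 1/64 = 1/64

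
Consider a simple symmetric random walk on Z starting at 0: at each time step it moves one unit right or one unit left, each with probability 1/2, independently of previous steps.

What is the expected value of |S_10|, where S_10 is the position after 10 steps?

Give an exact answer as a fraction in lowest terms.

S_10 takes values m ≡ 0 (mod 2) with |m| ≤ 10; P(S_10=m) = C(10,(10+m)/2)/2^10.
Total paths: 2^10 = 1024
Distribution: P(S=-10)=1/1024, P(S=-8)=10/1024, P(S=-6)=45/1024, P(S=-4)=120/1024, P(S=-2)=210/1024, P(S=0)=252/1024, P(S=2)=210/1024, P(S=4)=120/1024, P(S=6)=45/1024, P(S=8)=10/1024, P(S=10)=1/1024
E[|S_10|] = Σ_m |m|·P(S_10=m) = 2520/1024 = 315/128

Answer: 315/128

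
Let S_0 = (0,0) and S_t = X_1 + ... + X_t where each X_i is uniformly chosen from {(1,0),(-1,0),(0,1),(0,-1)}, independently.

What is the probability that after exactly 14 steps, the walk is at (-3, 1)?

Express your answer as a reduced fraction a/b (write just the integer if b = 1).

Let h be the number of horizontal steps (so 14-h are vertical). To end at (-3,1) need (h-3)/2 right-steps and ((14-h)+1)/2 up-steps.
Sum over h with 3 ≤ h ≤ 13, h ≡ 1 (mod 2), 14-h ≡ 1 (mod 2):
h=3: C(14,3)·C(3,0)·C(11,6) = 364·1·462 = 168168
h=5: C(14,5)·C(5,1)·C(9,5) = 2002·5·126 = 1261260
h=7: C(14,7)·C(7,2)·C(7,4) = 3432·21·35 = 2522520
h=9: C(14,9)·C(9,3)·C(5,3) = 2002·84·10 = 1681680
h=11: C(14,11)·C(11,4)·C(3,2) = 364·330·3 = 360360
h=13: C(14,13)·C(13,5)·C(1,1) = 14·1287·1 = 18018
Total favorable: 6012006
Total paths: 4^14 = 268435456
P = 6012006/268435456 = 3006003/134217728

Answer: 3006003/134217728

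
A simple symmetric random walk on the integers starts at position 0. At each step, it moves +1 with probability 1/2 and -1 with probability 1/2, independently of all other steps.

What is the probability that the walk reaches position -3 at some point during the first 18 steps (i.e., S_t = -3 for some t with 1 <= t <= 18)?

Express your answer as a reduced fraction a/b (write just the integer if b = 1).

Answer: 15751/32768

Derivation:
Count via complement. Let g(t,s) = #length-t paths at position s with S_1..S_t all ≠ -3.
g(t,s) = g(t-1,s-1) + g(t-1,s+1) for s ≠ -3; g(t,-3) = 0.
t=0: g(0,0)=1
t=1: g(1,-1)=1 g(1,1)=1
t=2: g(2,-2)=1 g(2,0)=2 g(2,2)=1
t=3: g(3,-1)=3 g(3,1)=3 g(3,3)=1
t=4: g(4,-2)=3 g(4,0)=6 g(4,2)=4 g(4,4)=1
t=5: g(5,-1)=9 g(5,1)=10 g(5,3)=5 g(5,5)=1
t=6: g(6,-2)=9 g(6,0)=19 g(6,2)=15 g(6,4)=6 g(6,6)=1
t=7: g(7,-1)=28 g(7,1)=34 g(7,3)=21 g(7,5)=7 g(7,7)=1
t=8: g(8,-2)=28 g(8,0)=62 g(8,2)=55 g(8,4)=28 g(8,6)=8 g(8,8)=1
t=9: g(9,-1)=90 g(9,1)=117 g(9,3)=83 g(9,5)=36 g(9,7)=9 g(9,9)=1
t=10: g(10,-2)=90 g(10,0)=207 g(10,2)=200 g(10,4)=119 g(10,6)=45 g(10,8)=10 g(10,10)=1
t=11: g(11,-1)=297 g(11,1)=407 g(11,3)=319 g(11,5)=164 g(11,7)=55 g(11,9)=11 g(11,11)=1
t=12: g(12,-2)=297 g(12,0)=704 g(12,2)=726 g(12,4)=483 g(12,6)=219 g(12,8)=66 g(12,10)=12 g(12,12)=1
t=13: g(13,-1)=1001 g(13,1)=1430 g(13,3)=1209 g(13,5)=702 g(13,7)=285 g(13,9)=78 g(13,11)=13 g(13,13)=1
t=14: g(14,-2)=1001 g(14,0)=2431 g(14,2)=2639 g(14,4)=1911 g(14,6)=987 g(14,8)=363 g(14,10)=91 g(14,12)=14 g(14,14)=1
t=15: g(15,-1)=3432 g(15,1)=5070 g(15,3)=4550 g(15,5)=2898 g(15,7)=1350 g(15,9)=454 g(15,11)=105 g(15,13)=15 g(15,15)=1
t=16: g(16,-2)=3432 g(16,0)=8502 g(16,2)=9620 g(16,4)=7448 g(16,6)=4248 g(16,8)=1804 g(16,10)=559 g(16,12)=120 g(16,14)=16 g(16,16)=1
t=17: g(17,-1)=11934 g(17,1)=18122 g(17,3)=17068 g(17,5)=11696 g(17,7)=6052 g(17,9)=2363 g(17,11)=679 g(17,13)=136 g(17,15)=17 g(17,17)=1
t=18: g(18,-2)=11934 g(18,0)=30056 g(18,2)=35190 g(18,4)=28764 g(18,6)=17748 g(18,8)=8415 g(18,10)=3042 g(18,12)=815 g(18,14)=153 g(18,16)=18 g(18,18)=1
Paths never hitting -3: Σ_s g(18,s) = 136136
Paths hitting -3: 2^18 - 136136 = 126008
P = 126008/262144 = 15751/32768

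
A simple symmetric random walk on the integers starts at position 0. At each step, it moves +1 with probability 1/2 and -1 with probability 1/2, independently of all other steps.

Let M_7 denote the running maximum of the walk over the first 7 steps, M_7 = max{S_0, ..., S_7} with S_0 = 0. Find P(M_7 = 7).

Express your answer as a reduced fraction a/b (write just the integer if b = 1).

Let M_7 = max(S_0,...,S_7). Use the reflection principle: for j ≥ 1, #{paths with M_7 ≥ j} = #{S_7 ≥ j} + #{S_7 ≥ j+1}.
By reflection, #{M_7 ≥ 7} = #{S_7 ≥ 7} + #{S_7 ≥ 8} = 1 + 0 = 1.
#{M_7 ≥ 8} = #{S_7 ≥ 8} + #{S_7 ≥ 9} = 0 + 0 = 0.
#{M_7 = 7} = 1 - 0 = 1.
P(M_7 = 7) = 1/128 = 1/128

Answer: 1/128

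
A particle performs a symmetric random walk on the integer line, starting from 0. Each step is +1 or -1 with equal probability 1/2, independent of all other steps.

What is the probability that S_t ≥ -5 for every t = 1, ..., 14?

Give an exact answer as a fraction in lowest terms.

Answer: 14443/16384

Derivation:
Let f(t,s) = #length-t paths at position s with S_1..S_t all ≥ -5.
f(t,s) = f(t-1,s-1) + f(t-1,s+1) for s ≥ -5; f(t,s) = 0 for s < -5.
t=0: f(0,0)=1
t=1: f(1,-1)=1 f(1,1)=1
t=2: f(2,-2)=1 f(2,0)=2 f(2,2)=1
t=3: f(3,-3)=1 f(3,-1)=3 f(3,1)=3 f(3,3)=1
t=4: f(4,-4)=1 f(4,-2)=4 f(4,0)=6 f(4,2)=4 f(4,4)=1
t=5: f(5,-5)=1 f(5,-3)=5 f(5,-1)=10 f(5,1)=10 f(5,3)=5 f(5,5)=1
t=6: f(6,-4)=6 f(6,-2)=15 f(6,0)=20 f(6,2)=15 f(6,4)=6 f(6,6)=1
t=7: f(7,-5)=6 f(7,-3)=21 f(7,-1)=35 f(7,1)=35 f(7,3)=21 f(7,5)=7 f(7,7)=1
t=8: f(8,-4)=27 f(8,-2)=56 f(8,0)=70 f(8,2)=56 f(8,4)=28 f(8,6)=8 f(8,8)=1
t=9: f(9,-5)=27 f(9,-3)=83 f(9,-1)=126 f(9,1)=126 f(9,3)=84 f(9,5)=36 f(9,7)=9 f(9,9)=1
t=10: f(10,-4)=110 f(10,-2)=209 f(10,0)=252 f(10,2)=210 f(10,4)=120 f(10,6)=45 f(10,8)=10 f(10,10)=1
t=11: f(11,-5)=110 f(11,-3)=319 f(11,-1)=461 f(11,1)=462 f(11,3)=330 f(11,5)=165 f(11,7)=55 f(11,9)=11 f(11,11)=1
t=12: f(12,-4)=429 f(12,-2)=780 f(12,0)=923 f(12,2)=792 f(12,4)=495 f(12,6)=220 f(12,8)=66 f(12,10)=12 f(12,12)=1
t=13: f(13,-5)=429 f(13,-3)=1209 f(13,-1)=1703 f(13,1)=1715 f(13,3)=1287 f(13,5)=715 f(13,7)=286 f(13,9)=78 f(13,11)=13 f(13,13)=1
t=14: f(14,-4)=1638 f(14,-2)=2912 f(14,0)=3418 f(14,2)=3002 f(14,4)=2002 f(14,6)=1001 f(14,8)=364 f(14,10)=91 f(14,12)=14 f(14,14)=1
Σ_s f(14,s) = 14443
P = 14443/16384 = 14443/16384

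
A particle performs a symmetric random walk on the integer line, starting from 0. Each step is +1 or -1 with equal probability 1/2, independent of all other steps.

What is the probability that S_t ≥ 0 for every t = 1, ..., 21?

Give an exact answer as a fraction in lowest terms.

Answer: 88179/524288

Derivation:
Let f(t,s) = #length-t paths at position s with S_1..S_t all ≥ 0.
f(t,s) = f(t-1,s-1) + f(t-1,s+1) for s ≥ 0; f(t,s) = 0 for s < 0.
t=0: f(0,0)=1
t=1: f(1,1)=1
t=2: f(2,0)=1 f(2,2)=1
t=3: f(3,1)=2 f(3,3)=1
t=4: f(4,0)=2 f(4,2)=3 f(4,4)=1
t=5: f(5,1)=5 f(5,3)=4 f(5,5)=1
t=6: f(6,0)=5 f(6,2)=9 f(6,4)=5 f(6,6)=1
t=7: f(7,1)=14 f(7,3)=14 f(7,5)=6 f(7,7)=1
t=8: f(8,0)=14 f(8,2)=28 f(8,4)=20 f(8,6)=7 f(8,8)=1
t=9: f(9,1)=42 f(9,3)=48 f(9,5)=27 f(9,7)=8 f(9,9)=1
t=10: f(10,0)=42 f(10,2)=90 f(10,4)=75 f(10,6)=35 f(10,8)=9 f(10,10)=1
t=11: f(11,1)=132 f(11,3)=165 f(11,5)=110 f(11,7)=44 f(11,9)=10 f(11,11)=1
t=12: f(12,0)=132 f(12,2)=297 f(12,4)=275 f(12,6)=154 f(12,8)=54 f(12,10)=11 f(12,12)=1
t=13: f(13,1)=429 f(13,3)=572 f(13,5)=429 f(13,7)=208 f(13,9)=65 f(13,11)=12 f(13,13)=1
t=14: f(14,0)=429 f(14,2)=1001 f(14,4)=1001 f(14,6)=637 f(14,8)=273 f(14,10)=77 f(14,12)=13 f(14,14)=1
t=15: f(15,1)=1430 f(15,3)=2002 f(15,5)=1638 f(15,7)=910 f(15,9)=350 f(15,11)=90 f(15,13)=14 f(15,15)=1
t=16: f(16,0)=1430 f(16,2)=3432 f(16,4)=3640 f(16,6)=2548 f(16,8)=1260 f(16,10)=440 f(16,12)=104 f(16,14)=15 f(16,16)=1
t=17: f(17,1)=4862 f(17,3)=7072 f(17,5)=6188 f(17,7)=3808 f(17,9)=1700 f(17,11)=544 f(17,13)=119 f(17,15)=16 f(17,17)=1
t=18: f(18,0)=4862 f(18,2)=11934 f(18,4)=13260 f(18,6)=9996 f(18,8)=5508 f(18,10)=2244 f(18,12)=663 f(18,14)=135 f(18,16)=17 f(18,18)=1
t=19: f(19,1)=16796 f(19,3)=25194 f(19,5)=23256 f(19,7)=15504 f(19,9)=7752 f(19,11)=2907 f(19,13)=798 f(19,15)=152 f(19,17)=18 f(19,19)=1
t=20: f(20,0)=16796 f(20,2)=41990 f(20,4)=48450 f(20,6)=38760 f(20,8)=23256 f(20,10)=10659 f(20,12)=3705 f(20,14)=950 f(20,16)=170 f(20,18)=19 f(20,20)=1
t=21: f(21,1)=58786 f(21,3)=90440 f(21,5)=87210 f(21,7)=62016 f(21,9)=33915 f(21,11)=14364 f(21,13)=4655 f(21,15)=1120 f(21,17)=189 f(21,19)=20 f(21,21)=1
Σ_s f(21,s) = 352716
P = 352716/2097152 = 88179/524288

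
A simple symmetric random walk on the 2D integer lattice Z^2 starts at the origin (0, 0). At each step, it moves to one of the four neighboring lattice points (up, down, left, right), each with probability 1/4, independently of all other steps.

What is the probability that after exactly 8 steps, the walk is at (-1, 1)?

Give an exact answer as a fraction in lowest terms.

Answer: 245/4096

Derivation:
Let h be the number of horizontal steps (so 8-h are vertical). To end at (-1,1) need (h-1)/2 right-steps and ((8-h)+1)/2 up-steps.
Sum over h with 1 ≤ h ≤ 7, h ≡ 1 (mod 2), 8-h ≡ 1 (mod 2):
h=1: C(8,1)·C(1,0)·C(7,4) = 8·1·35 = 280
h=3: C(8,3)·C(3,1)·C(5,3) = 56·3·10 = 1680
h=5: C(8,5)·C(5,2)·C(3,2) = 56·10·3 = 1680
h=7: C(8,7)·C(7,3)·C(1,1) = 8·35·1 = 280
Total favorable: 3920
Total paths: 4^8 = 65536
P = 3920/65536 = 245/4096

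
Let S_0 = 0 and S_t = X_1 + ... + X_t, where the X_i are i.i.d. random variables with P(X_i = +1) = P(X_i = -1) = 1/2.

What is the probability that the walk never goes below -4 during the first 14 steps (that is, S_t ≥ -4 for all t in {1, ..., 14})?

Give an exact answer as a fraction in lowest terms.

Answer: 6721/8192

Derivation:
Let f(t,s) = #length-t paths at position s with S_1..S_t all ≥ -4.
f(t,s) = f(t-1,s-1) + f(t-1,s+1) for s ≥ -4; f(t,s) = 0 for s < -4.
t=0: f(0,0)=1
t=1: f(1,-1)=1 f(1,1)=1
t=2: f(2,-2)=1 f(2,0)=2 f(2,2)=1
t=3: f(3,-3)=1 f(3,-1)=3 f(3,1)=3 f(3,3)=1
t=4: f(4,-4)=1 f(4,-2)=4 f(4,0)=6 f(4,2)=4 f(4,4)=1
t=5: f(5,-3)=5 f(5,-1)=10 f(5,1)=10 f(5,3)=5 f(5,5)=1
t=6: f(6,-4)=5 f(6,-2)=15 f(6,0)=20 f(6,2)=15 f(6,4)=6 f(6,6)=1
t=7: f(7,-3)=20 f(7,-1)=35 f(7,1)=35 f(7,3)=21 f(7,5)=7 f(7,7)=1
t=8: f(8,-4)=20 f(8,-2)=55 f(8,0)=70 f(8,2)=56 f(8,4)=28 f(8,6)=8 f(8,8)=1
t=9: f(9,-3)=75 f(9,-1)=125 f(9,1)=126 f(9,3)=84 f(9,5)=36 f(9,7)=9 f(9,9)=1
t=10: f(10,-4)=75 f(10,-2)=200 f(10,0)=251 f(10,2)=210 f(10,4)=120 f(10,6)=45 f(10,8)=10 f(10,10)=1
t=11: f(11,-3)=275 f(11,-1)=451 f(11,1)=461 f(11,3)=330 f(11,5)=165 f(11,7)=55 f(11,9)=11 f(11,11)=1
t=12: f(12,-4)=275 f(12,-2)=726 f(12,0)=912 f(12,2)=791 f(12,4)=495 f(12,6)=220 f(12,8)=66 f(12,10)=12 f(12,12)=1
t=13: f(13,-3)=1001 f(13,-1)=1638 f(13,1)=1703 f(13,3)=1286 f(13,5)=715 f(13,7)=286 f(13,9)=78 f(13,11)=13 f(13,13)=1
t=14: f(14,-4)=1001 f(14,-2)=2639 f(14,0)=3341 f(14,2)=2989 f(14,4)=2001 f(14,6)=1001 f(14,8)=364 f(14,10)=91 f(14,12)=14 f(14,14)=1
Σ_s f(14,s) = 13442
P = 13442/16384 = 6721/8192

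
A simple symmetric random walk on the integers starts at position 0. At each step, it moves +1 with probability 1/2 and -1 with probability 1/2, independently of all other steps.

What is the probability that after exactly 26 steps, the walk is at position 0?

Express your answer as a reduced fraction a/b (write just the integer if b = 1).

To return to 0 after 26 steps: need exactly 13 steps of +1 and 13 of -1.
Favorable paths: C(26,13) = 10400600
Total paths: 2^26 = 67108864
P = 10400600/67108864 = 1300075/8388608

Answer: 1300075/8388608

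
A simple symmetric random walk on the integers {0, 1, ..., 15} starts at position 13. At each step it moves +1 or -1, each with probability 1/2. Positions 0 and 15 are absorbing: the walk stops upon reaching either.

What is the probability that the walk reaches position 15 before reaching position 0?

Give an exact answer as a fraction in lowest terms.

Answer: 13/15

Derivation:
Symmetric walk (p = 1/2): the harmonic-function argument gives P(hit 15 before 0 | start at 13) = a/N.
P = 13/15 = 13/15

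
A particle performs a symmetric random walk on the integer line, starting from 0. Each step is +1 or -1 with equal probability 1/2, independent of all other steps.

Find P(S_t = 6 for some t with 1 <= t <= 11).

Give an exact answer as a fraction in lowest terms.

Answer: 67/1024

Derivation:
Count via complement. Let g(t,s) = #length-t paths at position s with S_1..S_t all ≠ 6.
g(t,s) = g(t-1,s-1) + g(t-1,s+1) for s ≠ 6; g(t,6) = 0.
t=0: g(0,0)=1
t=1: g(1,-1)=1 g(1,1)=1
t=2: g(2,-2)=1 g(2,0)=2 g(2,2)=1
t=3: g(3,-3)=1 g(3,-1)=3 g(3,1)=3 g(3,3)=1
t=4: g(4,-4)=1 g(4,-2)=4 g(4,0)=6 g(4,2)=4 g(4,4)=1
t=5: g(5,-5)=1 g(5,-3)=5 g(5,-1)=10 g(5,1)=10 g(5,3)=5 g(5,5)=1
t=6: g(6,-6)=1 g(6,-4)=6 g(6,-2)=15 g(6,0)=20 g(6,2)=15 g(6,4)=6
t=7: g(7,-7)=1 g(7,-5)=7 g(7,-3)=21 g(7,-1)=35 g(7,1)=35 g(7,3)=21 g(7,5)=6
t=8: g(8,-8)=1 g(8,-6)=8 g(8,-4)=28 g(8,-2)=56 g(8,0)=70 g(8,2)=56 g(8,4)=27
t=9: g(9,-9)=1 g(9,-7)=9 g(9,-5)=36 g(9,-3)=84 g(9,-1)=126 g(9,1)=126 g(9,3)=83 g(9,5)=27
t=10: g(10,-10)=1 g(10,-8)=10 g(10,-6)=45 g(10,-4)=120 g(10,-2)=210 g(10,0)=252 g(10,2)=209 g(10,4)=110
t=11: g(11,-11)=1 g(11,-9)=11 g(11,-7)=55 g(11,-5)=165 g(11,-3)=330 g(11,-1)=462 g(11,1)=461 g(11,3)=319 g(11,5)=110
Paths never hitting 6: Σ_s g(11,s) = 1914
Paths hitting 6: 2^11 - 1914 = 134
P = 134/2048 = 67/1024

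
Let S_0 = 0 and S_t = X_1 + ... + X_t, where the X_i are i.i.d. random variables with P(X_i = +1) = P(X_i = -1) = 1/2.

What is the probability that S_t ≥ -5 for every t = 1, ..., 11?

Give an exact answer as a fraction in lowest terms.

Let f(t,s) = #length-t paths at position s with S_1..S_t all ≥ -5.
f(t,s) = f(t-1,s-1) + f(t-1,s+1) for s ≥ -5; f(t,s) = 0 for s < -5.
t=0: f(0,0)=1
t=1: f(1,-1)=1 f(1,1)=1
t=2: f(2,-2)=1 f(2,0)=2 f(2,2)=1
t=3: f(3,-3)=1 f(3,-1)=3 f(3,1)=3 f(3,3)=1
t=4: f(4,-4)=1 f(4,-2)=4 f(4,0)=6 f(4,2)=4 f(4,4)=1
t=5: f(5,-5)=1 f(5,-3)=5 f(5,-1)=10 f(5,1)=10 f(5,3)=5 f(5,5)=1
t=6: f(6,-4)=6 f(6,-2)=15 f(6,0)=20 f(6,2)=15 f(6,4)=6 f(6,6)=1
t=7: f(7,-5)=6 f(7,-3)=21 f(7,-1)=35 f(7,1)=35 f(7,3)=21 f(7,5)=7 f(7,7)=1
t=8: f(8,-4)=27 f(8,-2)=56 f(8,0)=70 f(8,2)=56 f(8,4)=28 f(8,6)=8 f(8,8)=1
t=9: f(9,-5)=27 f(9,-3)=83 f(9,-1)=126 f(9,1)=126 f(9,3)=84 f(9,5)=36 f(9,7)=9 f(9,9)=1
t=10: f(10,-4)=110 f(10,-2)=209 f(10,0)=252 f(10,2)=210 f(10,4)=120 f(10,6)=45 f(10,8)=10 f(10,10)=1
t=11: f(11,-5)=110 f(11,-3)=319 f(11,-1)=461 f(11,1)=462 f(11,3)=330 f(11,5)=165 f(11,7)=55 f(11,9)=11 f(11,11)=1
Σ_s f(11,s) = 1914
P = 1914/2048 = 957/1024

Answer: 957/1024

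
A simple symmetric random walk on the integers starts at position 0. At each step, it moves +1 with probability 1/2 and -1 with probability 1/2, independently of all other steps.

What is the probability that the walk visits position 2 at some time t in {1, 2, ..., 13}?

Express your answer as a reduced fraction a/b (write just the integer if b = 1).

Count via complement. Let g(t,s) = #length-t paths at position s with S_1..S_t all ≠ 2.
g(t,s) = g(t-1,s-1) + g(t-1,s+1) for s ≠ 2; g(t,2) = 0.
t=0: g(0,0)=1
t=1: g(1,-1)=1 g(1,1)=1
t=2: g(2,-2)=1 g(2,0)=2
t=3: g(3,-3)=1 g(3,-1)=3 g(3,1)=2
t=4: g(4,-4)=1 g(4,-2)=4 g(4,0)=5
t=5: g(5,-5)=1 g(5,-3)=5 g(5,-1)=9 g(5,1)=5
t=6: g(6,-6)=1 g(6,-4)=6 g(6,-2)=14 g(6,0)=14
t=7: g(7,-7)=1 g(7,-5)=7 g(7,-3)=20 g(7,-1)=28 g(7,1)=14
t=8: g(8,-8)=1 g(8,-6)=8 g(8,-4)=27 g(8,-2)=48 g(8,0)=42
t=9: g(9,-9)=1 g(9,-7)=9 g(9,-5)=35 g(9,-3)=75 g(9,-1)=90 g(9,1)=42
t=10: g(10,-10)=1 g(10,-8)=10 g(10,-6)=44 g(10,-4)=110 g(10,-2)=165 g(10,0)=132
t=11: g(11,-11)=1 g(11,-9)=11 g(11,-7)=54 g(11,-5)=154 g(11,-3)=275 g(11,-1)=297 g(11,1)=132
t=12: g(12,-12)=1 g(12,-10)=12 g(12,-8)=65 g(12,-6)=208 g(12,-4)=429 g(12,-2)=572 g(12,0)=429
t=13: g(13,-13)=1 g(13,-11)=13 g(13,-9)=77 g(13,-7)=273 g(13,-5)=637 g(13,-3)=1001 g(13,-1)=1001 g(13,1)=429
Paths never hitting 2: Σ_s g(13,s) = 3432
Paths hitting 2: 2^13 - 3432 = 4760
P = 4760/8192 = 595/1024

Answer: 595/1024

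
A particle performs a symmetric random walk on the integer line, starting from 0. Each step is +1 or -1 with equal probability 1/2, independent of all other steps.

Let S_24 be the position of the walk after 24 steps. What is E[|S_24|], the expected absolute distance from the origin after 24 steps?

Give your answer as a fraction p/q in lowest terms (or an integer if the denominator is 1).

S_24 takes values m ≡ 0 (mod 2) with |m| ≤ 24; P(S_24=m) = C(24,(24+m)/2)/2^24.
Total paths: 2^24 = 16777216
Distribution: P(S=-24)=1/16777216, P(S=-22)=24/16777216, P(S=-20)=276/16777216, P(S=-18)=2024/16777216, P(S=-16)=10626/16777216, P(S=-14)=42504/16777216, P(S=-12)=134596/16777216, P(S=-10)=346104/16777216, P(S=-8)=735471/16777216, P(S=-6)=1307504/16777216, P(S=-4)=1961256/16777216, P(S=-2)=2496144/16777216, P(S=0)=2704156/16777216, P(S=2)=2496144/16777216, P(S=4)=1961256/16777216, P(S=6)=1307504/16777216, P(S=8)=735471/16777216, P(S=10)=346104/16777216, P(S=12)=134596/16777216, P(S=14)=42504/16777216, P(S=16)=10626/16777216, P(S=18)=2024/16777216, P(S=20)=276/16777216, P(S=22)=24/16777216, P(S=24)=1/16777216
E[|S_24|] = Σ_m |m|·P(S_24=m) = 64899744/16777216 = 2028117/524288

Answer: 2028117/524288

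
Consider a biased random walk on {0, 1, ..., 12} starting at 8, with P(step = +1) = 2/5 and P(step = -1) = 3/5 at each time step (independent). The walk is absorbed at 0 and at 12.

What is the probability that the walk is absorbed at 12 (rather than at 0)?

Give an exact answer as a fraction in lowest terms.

Biased walk: p = 2/5, q = 3/5, r = q/p = 3/2
Gambler's ruin: P(hit 12 before 0 | start at 8) = (1 - r^a)/(1 - r^N)
r^8 = 6561/256; r^12 = 531441/4096
P = (1 - 6561/256) / (1 - 531441/4096) = -6305/256 / -527345/4096 = 1552/8113

Answer: 1552/8113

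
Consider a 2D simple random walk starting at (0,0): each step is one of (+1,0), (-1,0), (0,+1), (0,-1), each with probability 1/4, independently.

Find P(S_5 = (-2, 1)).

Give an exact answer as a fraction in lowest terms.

Answer: 25/512

Derivation:
Let h be the number of horizontal steps (so 5-h are vertical). To end at (-2,1) need (h-2)/2 right-steps and ((5-h)+1)/2 up-steps.
Sum over h with 2 ≤ h ≤ 4, h ≡ 0 (mod 2), 5-h ≡ 1 (mod 2):
h=2: C(5,2)·C(2,0)·C(3,2) = 10·1·3 = 30
h=4: C(5,4)·C(4,1)·C(1,1) = 5·4·1 = 20
Total favorable: 50
Total paths: 4^5 = 1024
P = 50/1024 = 25/512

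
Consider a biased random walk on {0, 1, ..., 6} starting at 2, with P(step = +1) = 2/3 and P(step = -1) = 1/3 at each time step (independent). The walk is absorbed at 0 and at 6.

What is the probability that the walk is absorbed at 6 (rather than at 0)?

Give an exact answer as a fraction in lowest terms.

Answer: 16/21

Derivation:
Biased walk: p = 2/3, q = 1/3, r = q/p = 1/2
Gambler's ruin: P(hit 6 before 0 | start at 2) = (1 - r^a)/(1 - r^N)
r^2 = 1/4; r^6 = 1/64
P = (1 - 1/4) / (1 - 1/64) = 3/4 / 63/64 = 16/21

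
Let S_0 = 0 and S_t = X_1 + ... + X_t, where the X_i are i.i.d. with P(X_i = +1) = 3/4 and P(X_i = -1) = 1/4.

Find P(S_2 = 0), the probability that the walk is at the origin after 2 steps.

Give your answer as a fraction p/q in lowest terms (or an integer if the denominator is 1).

To be at 0 after 2 steps: need exactly 1 step of +1 and 1 of -1.
Number of such sequences: C(2,1) = 2
Each has probability (3/4)^1 · (1/4)^1 = 3/16
P = 2 · 3/16 = 3/8

Answer: 3/8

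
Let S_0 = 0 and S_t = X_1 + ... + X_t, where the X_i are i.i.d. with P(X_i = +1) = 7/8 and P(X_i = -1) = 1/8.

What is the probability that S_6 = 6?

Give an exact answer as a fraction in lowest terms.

To reach position 6 after 6 steps: need 6 steps of +1 and 0 steps of -1.
Number of such sequences: C(6,6) = 1
Each has probability (7/8)^6 · (1/8)^0 = 117649/262144
P = 1 · 117649/262144 = 117649/262144

Answer: 117649/262144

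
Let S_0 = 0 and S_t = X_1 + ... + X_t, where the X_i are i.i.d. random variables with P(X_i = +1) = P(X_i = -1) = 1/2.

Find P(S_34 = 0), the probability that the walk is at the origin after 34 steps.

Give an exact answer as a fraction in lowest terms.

To return to 0 after 34 steps: need exactly 17 steps of +1 and 17 of -1.
Favorable paths: C(34,17) = 2333606220
Total paths: 2^34 = 17179869184
P = 2333606220/17179869184 = 583401555/4294967296

Answer: 583401555/4294967296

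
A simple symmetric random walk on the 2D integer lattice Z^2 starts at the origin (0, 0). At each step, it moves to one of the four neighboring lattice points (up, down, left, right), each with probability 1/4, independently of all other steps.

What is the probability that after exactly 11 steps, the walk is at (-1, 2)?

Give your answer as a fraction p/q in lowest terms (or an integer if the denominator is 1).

Let h be the number of horizontal steps (so 11-h are vertical). To end at (-1,2) need (h-1)/2 right-steps and ((11-h)+2)/2 up-steps.
Sum over h with 1 ≤ h ≤ 9, h ≡ 1 (mod 2), 11-h ≡ 0 (mod 2):
h=1: C(11,1)·C(1,0)·C(10,6) = 11·1·210 = 2310
h=3: C(11,3)·C(3,1)·C(8,5) = 165·3·56 = 27720
h=5: C(11,5)·C(5,2)·C(6,4) = 462·10·15 = 69300
h=7: C(11,7)·C(7,3)·C(4,3) = 330·35·4 = 46200
h=9: C(11,9)·C(9,4)·C(2,2) = 55·126·1 = 6930
Total favorable: 152460
Total paths: 4^11 = 4194304
P = 152460/4194304 = 38115/1048576

Answer: 38115/1048576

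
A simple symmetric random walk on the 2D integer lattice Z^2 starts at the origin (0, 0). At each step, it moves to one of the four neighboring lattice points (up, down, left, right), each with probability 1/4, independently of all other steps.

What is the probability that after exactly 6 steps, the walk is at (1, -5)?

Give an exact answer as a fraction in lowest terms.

Let h be the number of horizontal steps (so 6-h are vertical). To end at (1,-5) need (h+1)/2 right-steps and ((6-h)-5)/2 up-steps.
Sum over h with 1 ≤ h ≤ 1, h ≡ 1 (mod 2), 6-h ≡ 1 (mod 2):
h=1: C(6,1)·C(1,1)·C(5,0) = 6·1·1 = 6
Total favorable: 6
Total paths: 4^6 = 4096
P = 6/4096 = 3/2048

Answer: 3/2048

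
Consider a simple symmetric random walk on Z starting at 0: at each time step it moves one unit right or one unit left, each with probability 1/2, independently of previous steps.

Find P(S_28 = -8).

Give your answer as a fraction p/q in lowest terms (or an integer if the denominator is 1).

To reach position -8 after 28 steps: need 10 steps of +1 and 18 of -1.
Favorable paths: C(28,10) = 13123110
Total paths: 2^28 = 268435456
P = 13123110/268435456 = 6561555/134217728

Answer: 6561555/134217728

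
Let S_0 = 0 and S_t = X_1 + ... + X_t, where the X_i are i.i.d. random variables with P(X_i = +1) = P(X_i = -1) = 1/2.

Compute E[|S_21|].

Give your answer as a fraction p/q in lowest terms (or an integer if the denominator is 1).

Answer: 969969/262144

Derivation:
S_21 takes values m ≡ 1 (mod 2) with |m| ≤ 21; P(S_21=m) = C(21,(21+m)/2)/2^21.
Total paths: 2^21 = 2097152
Distribution: P(S=-21)=1/2097152, P(S=-19)=21/2097152, P(S=-17)=210/2097152, P(S=-15)=1330/2097152, P(S=-13)=5985/2097152, P(S=-11)=20349/2097152, P(S=-9)=54264/2097152, P(S=-7)=116280/2097152, P(S=-5)=203490/2097152, P(S=-3)=293930/2097152, P(S=-1)=352716/2097152, P(S=1)=352716/2097152, P(S=3)=293930/2097152, P(S=5)=203490/2097152, P(S=7)=116280/2097152, P(S=9)=54264/2097152, P(S=11)=20349/2097152, P(S=13)=5985/2097152, P(S=15)=1330/2097152, P(S=17)=210/2097152, P(S=19)=21/2097152, P(S=21)=1/2097152
E[|S_21|] = Σ_m |m|·P(S_21=m) = 7759752/2097152 = 969969/262144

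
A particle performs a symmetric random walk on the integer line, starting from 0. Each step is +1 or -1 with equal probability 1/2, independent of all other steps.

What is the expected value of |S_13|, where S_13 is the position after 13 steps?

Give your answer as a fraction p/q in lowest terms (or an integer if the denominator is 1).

S_13 takes values m ≡ 1 (mod 2) with |m| ≤ 13; P(S_13=m) = C(13,(13+m)/2)/2^13.
Total paths: 2^13 = 8192
Distribution: P(S=-13)=1/8192, P(S=-11)=13/8192, P(S=-9)=78/8192, P(S=-7)=286/8192, P(S=-5)=715/8192, P(S=-3)=1287/8192, P(S=-1)=1716/8192, P(S=1)=1716/8192, P(S=3)=1287/8192, P(S=5)=715/8192, P(S=7)=286/8192, P(S=9)=78/8192, P(S=11)=13/8192, P(S=13)=1/8192
E[|S_13|] = Σ_m |m|·P(S_13=m) = 24024/8192 = 3003/1024

Answer: 3003/1024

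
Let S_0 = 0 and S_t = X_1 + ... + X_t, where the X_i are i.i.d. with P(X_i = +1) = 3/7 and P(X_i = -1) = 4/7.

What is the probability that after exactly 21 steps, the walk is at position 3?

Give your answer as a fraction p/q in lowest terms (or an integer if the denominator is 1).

To reach position 3 after 21 steps: need 12 steps of +1 and 9 steps of -1.
Number of such sequences: C(21,12) = 293930
Each has probability (3/7)^12 · (4/7)^9 = 139314069504/558545864083284007
P = 293930 · 139314069504/558545864083284007 = 5849797778472960/79792266297612001

Answer: 5849797778472960/79792266297612001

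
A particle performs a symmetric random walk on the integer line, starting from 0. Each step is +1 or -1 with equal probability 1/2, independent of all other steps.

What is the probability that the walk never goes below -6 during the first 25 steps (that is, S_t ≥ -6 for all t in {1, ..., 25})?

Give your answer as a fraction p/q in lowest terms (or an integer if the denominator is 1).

Let f(t,s) = #length-t paths at position s with S_1..S_t all ≥ -6.
f(t,s) = f(t-1,s-1) + f(t-1,s+1) for s ≥ -6; f(t,s) = 0 for s < -6.
t=0: f(0,0)=1
t=1: f(1,-1)=1 f(1,1)=1
t=2: f(2,-2)=1 f(2,0)=2 f(2,2)=1
t=3: f(3,-3)=1 f(3,-1)=3 f(3,1)=3 f(3,3)=1
t=4: f(4,-4)=1 f(4,-2)=4 f(4,0)=6 f(4,2)=4 f(4,4)=1
t=5: f(5,-5)=1 f(5,-3)=5 f(5,-1)=10 f(5,1)=10 f(5,3)=5 f(5,5)=1
t=6: f(6,-6)=1 f(6,-4)=6 f(6,-2)=15 f(6,0)=20 f(6,2)=15 f(6,4)=6 f(6,6)=1
t=7: f(7,-5)=7 f(7,-3)=21 f(7,-1)=35 f(7,1)=35 f(7,3)=21 f(7,5)=7 f(7,7)=1
t=8: f(8,-6)=7 f(8,-4)=28 f(8,-2)=56 f(8,0)=70 f(8,2)=56 f(8,4)=28 f(8,6)=8 f(8,8)=1
t=9: f(9,-5)=35 f(9,-3)=84 f(9,-1)=126 f(9,1)=126 f(9,3)=84 f(9,5)=36 f(9,7)=9 f(9,9)=1
t=10: f(10,-6)=35 f(10,-4)=119 f(10,-2)=210 f(10,0)=252 f(10,2)=210 f(10,4)=120 f(10,6)=45 f(10,8)=10 f(10,10)=1
t=11: f(11,-5)=154 f(11,-3)=329 f(11,-1)=462 f(11,1)=462 f(11,3)=330 f(11,5)=165 f(11,7)=55 f(11,9)=11 f(11,11)=1
t=12: f(12,-6)=154 f(12,-4)=483 f(12,-2)=791 f(12,0)=924 f(12,2)=792 f(12,4)=495 f(12,6)=220 f(12,8)=66 f(12,10)=12 f(12,12)=1
t=13: f(13,-5)=637 f(13,-3)=1274 f(13,-1)=1715 f(13,1)=1716 f(13,3)=1287 f(13,5)=715 f(13,7)=286 f(13,9)=78 f(13,11)=13 f(13,13)=1
t=14: f(14,-6)=637 f(14,-4)=1911 f(14,-2)=2989 f(14,0)=3431 f(14,2)=3003 f(14,4)=2002 f(14,6)=1001 f(14,8)=364 f(14,10)=91 f(14,12)=14 f(14,14)=1
t=15: f(15,-5)=2548 f(15,-3)=4900 f(15,-1)=6420 f(15,1)=6434 f(15,3)=5005 f(15,5)=3003 f(15,7)=1365 f(15,9)=455 f(15,11)=105 f(15,13)=15 f(15,15)=1
t=16: f(16,-6)=2548 f(16,-4)=7448 f(16,-2)=11320 f(16,0)=12854 f(16,2)=11439 f(16,4)=8008 f(16,6)=4368 f(16,8)=1820 f(16,10)=560 f(16,12)=120 f(16,14)=16 f(16,16)=1
t=17: f(17,-5)=9996 f(17,-3)=18768 f(17,-1)=24174 f(17,1)=24293 f(17,3)=19447 f(17,5)=12376 f(17,7)=6188 f(17,9)=2380 f(17,11)=680 f(17,13)=136 f(17,15)=17 f(17,17)=1
t=18: f(18,-6)=9996 f(18,-4)=28764 f(18,-2)=42942 f(18,0)=48467 f(18,2)=43740 f(18,4)=31823 f(18,6)=18564 f(18,8)=8568 f(18,10)=3060 f(18,12)=816 f(18,14)=153 f(18,16)=18 f(18,18)=1
t=19: f(19,-5)=38760 f(19,-3)=71706 f(19,-1)=91409 f(19,1)=92207 f(19,3)=75563 f(19,5)=50387 f(19,7)=27132 f(19,9)=11628 f(19,11)=3876 f(19,13)=969 f(19,15)=171 f(19,17)=19 f(19,19)=1
t=20: f(20,-6)=38760 f(20,-4)=110466 f(20,-2)=163115 f(20,0)=183616 f(20,2)=167770 f(20,4)=125950 f(20,6)=77519 f(20,8)=38760 f(20,10)=15504 f(20,12)=4845 f(20,14)=1140 f(20,16)=190 f(20,18)=20 f(20,20)=1
t=21: f(21,-5)=149226 f(21,-3)=273581 f(21,-1)=346731 f(21,1)=351386 f(21,3)=293720 f(21,5)=203469 f(21,7)=116279 f(21,9)=54264 f(21,11)=20349 f(21,13)=5985 f(21,15)=1330 f(21,17)=210 f(21,19)=21 f(21,21)=1
t=22: f(22,-6)=149226 f(22,-4)=422807 f(22,-2)=620312 f(22,0)=698117 f(22,2)=645106 f(22,4)=497189 f(22,6)=319748 f(22,8)=170543 f(22,10)=74613 f(22,12)=26334 f(22,14)=7315 f(22,16)=1540 f(22,18)=231 f(22,20)=22 f(22,22)=1
t=23: f(23,-5)=572033 f(23,-3)=1043119 f(23,-1)=1318429 f(23,1)=1343223 f(23,3)=1142295 f(23,5)=816937 f(23,7)=490291 f(23,9)=245156 f(23,11)=100947 f(23,13)=33649 f(23,15)=8855 f(23,17)=1771 f(23,19)=253 f(23,21)=23 f(23,23)=1
t=24: f(24,-6)=572033 f(24,-4)=1615152 f(24,-2)=2361548 f(24,0)=2661652 f(24,2)=2485518 f(24,4)=1959232 f(24,6)=1307228 f(24,8)=735447 f(24,10)=346103 f(24,12)=134596 f(24,14)=42504 f(24,16)=10626 f(24,18)=2024 f(24,20)=276 f(24,22)=24 f(24,24)=1
t=25: f(25,-5)=2187185 f(25,-3)=3976700 f(25,-1)=5023200 f(25,1)=5147170 f(25,3)=4444750 f(25,5)=3266460 f(25,7)=2042675 f(25,9)=1081550 f(25,11)=480699 f(25,13)=177100 f(25,15)=53130 f(25,17)=12650 f(25,19)=2300 f(25,21)=300 f(25,23)=25 f(25,25)=1
Σ_s f(25,s) = 27895895
P = 27895895/33554432 = 27895895/33554432

Answer: 27895895/33554432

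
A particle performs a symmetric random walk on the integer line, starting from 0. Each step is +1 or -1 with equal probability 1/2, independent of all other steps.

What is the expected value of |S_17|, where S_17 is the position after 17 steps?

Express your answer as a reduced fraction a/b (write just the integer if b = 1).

Answer: 109395/32768

Derivation:
S_17 takes values m ≡ 1 (mod 2) with |m| ≤ 17; P(S_17=m) = C(17,(17+m)/2)/2^17.
Total paths: 2^17 = 131072
Distribution: P(S=-17)=1/131072, P(S=-15)=17/131072, P(S=-13)=136/131072, P(S=-11)=680/131072, P(S=-9)=2380/131072, P(S=-7)=6188/131072, P(S=-5)=12376/131072, P(S=-3)=19448/131072, P(S=-1)=24310/131072, P(S=1)=24310/131072, P(S=3)=19448/131072, P(S=5)=12376/131072, P(S=7)=6188/131072, P(S=9)=2380/131072, P(S=11)=680/131072, P(S=13)=136/131072, P(S=15)=17/131072, P(S=17)=1/131072
E[|S_17|] = Σ_m |m|·P(S_17=m) = 437580/131072 = 109395/32768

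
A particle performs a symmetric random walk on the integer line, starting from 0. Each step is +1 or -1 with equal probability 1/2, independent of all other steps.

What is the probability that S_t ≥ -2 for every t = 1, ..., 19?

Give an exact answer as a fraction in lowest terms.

Answer: 130169/262144

Derivation:
Let f(t,s) = #length-t paths at position s with S_1..S_t all ≥ -2.
f(t,s) = f(t-1,s-1) + f(t-1,s+1) for s ≥ -2; f(t,s) = 0 for s < -2.
t=0: f(0,0)=1
t=1: f(1,-1)=1 f(1,1)=1
t=2: f(2,-2)=1 f(2,0)=2 f(2,2)=1
t=3: f(3,-1)=3 f(3,1)=3 f(3,3)=1
t=4: f(4,-2)=3 f(4,0)=6 f(4,2)=4 f(4,4)=1
t=5: f(5,-1)=9 f(5,1)=10 f(5,3)=5 f(5,5)=1
t=6: f(6,-2)=9 f(6,0)=19 f(6,2)=15 f(6,4)=6 f(6,6)=1
t=7: f(7,-1)=28 f(7,1)=34 f(7,3)=21 f(7,5)=7 f(7,7)=1
t=8: f(8,-2)=28 f(8,0)=62 f(8,2)=55 f(8,4)=28 f(8,6)=8 f(8,8)=1
t=9: f(9,-1)=90 f(9,1)=117 f(9,3)=83 f(9,5)=36 f(9,7)=9 f(9,9)=1
t=10: f(10,-2)=90 f(10,0)=207 f(10,2)=200 f(10,4)=119 f(10,6)=45 f(10,8)=10 f(10,10)=1
t=11: f(11,-1)=297 f(11,1)=407 f(11,3)=319 f(11,5)=164 f(11,7)=55 f(11,9)=11 f(11,11)=1
t=12: f(12,-2)=297 f(12,0)=704 f(12,2)=726 f(12,4)=483 f(12,6)=219 f(12,8)=66 f(12,10)=12 f(12,12)=1
t=13: f(13,-1)=1001 f(13,1)=1430 f(13,3)=1209 f(13,5)=702 f(13,7)=285 f(13,9)=78 f(13,11)=13 f(13,13)=1
t=14: f(14,-2)=1001 f(14,0)=2431 f(14,2)=2639 f(14,4)=1911 f(14,6)=987 f(14,8)=363 f(14,10)=91 f(14,12)=14 f(14,14)=1
t=15: f(15,-1)=3432 f(15,1)=5070 f(15,3)=4550 f(15,5)=2898 f(15,7)=1350 f(15,9)=454 f(15,11)=105 f(15,13)=15 f(15,15)=1
t=16: f(16,-2)=3432 f(16,0)=8502 f(16,2)=9620 f(16,4)=7448 f(16,6)=4248 f(16,8)=1804 f(16,10)=559 f(16,12)=120 f(16,14)=16 f(16,16)=1
t=17: f(17,-1)=11934 f(17,1)=18122 f(17,3)=17068 f(17,5)=11696 f(17,7)=6052 f(17,9)=2363 f(17,11)=679 f(17,13)=136 f(17,15)=17 f(17,17)=1
t=18: f(18,-2)=11934 f(18,0)=30056 f(18,2)=35190 f(18,4)=28764 f(18,6)=17748 f(18,8)=8415 f(18,10)=3042 f(18,12)=815 f(18,14)=153 f(18,16)=18 f(18,18)=1
t=19: f(19,-1)=41990 f(19,1)=65246 f(19,3)=63954 f(19,5)=46512 f(19,7)=26163 f(19,9)=11457 f(19,11)=3857 f(19,13)=968 f(19,15)=171 f(19,17)=19 f(19,19)=1
Σ_s f(19,s) = 260338
P = 260338/524288 = 130169/262144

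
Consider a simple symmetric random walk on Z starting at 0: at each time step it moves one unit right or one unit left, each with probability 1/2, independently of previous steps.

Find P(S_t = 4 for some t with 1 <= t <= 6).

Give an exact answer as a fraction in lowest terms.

Answer: 1/8

Derivation:
Count via complement. Let g(t,s) = #length-t paths at position s with S_1..S_t all ≠ 4.
g(t,s) = g(t-1,s-1) + g(t-1,s+1) for s ≠ 4; g(t,4) = 0.
t=0: g(0,0)=1
t=1: g(1,-1)=1 g(1,1)=1
t=2: g(2,-2)=1 g(2,0)=2 g(2,2)=1
t=3: g(3,-3)=1 g(3,-1)=3 g(3,1)=3 g(3,3)=1
t=4: g(4,-4)=1 g(4,-2)=4 g(4,0)=6 g(4,2)=4
t=5: g(5,-5)=1 g(5,-3)=5 g(5,-1)=10 g(5,1)=10 g(5,3)=4
t=6: g(6,-6)=1 g(6,-4)=6 g(6,-2)=15 g(6,0)=20 g(6,2)=14
Paths never hitting 4: Σ_s g(6,s) = 56
Paths hitting 4: 2^6 - 56 = 8
P = 8/64 = 1/8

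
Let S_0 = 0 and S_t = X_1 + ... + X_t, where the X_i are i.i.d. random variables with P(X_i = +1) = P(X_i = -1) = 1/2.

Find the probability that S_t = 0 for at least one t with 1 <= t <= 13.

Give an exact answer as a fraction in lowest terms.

Answer: 793/1024

Derivation:
Count via complement. Let g(t,s) = #length-t paths at position s with S_1..S_t all ≠ 0.
g(t,s) = g(t-1,s-1) + g(t-1,s+1) for s ≠ 0; g(t,0) = 0.
t=0: g(0,0)=1
t=1: g(1,-1)=1 g(1,1)=1
t=2: g(2,-2)=1 g(2,2)=1
t=3: g(3,-3)=1 g(3,-1)=1 g(3,1)=1 g(3,3)=1
t=4: g(4,-4)=1 g(4,-2)=2 g(4,2)=2 g(4,4)=1
t=5: g(5,-5)=1 g(5,-3)=3 g(5,-1)=2 g(5,1)=2 g(5,3)=3 g(5,5)=1
t=6: g(6,-6)=1 g(6,-4)=4 g(6,-2)=5 g(6,2)=5 g(6,4)=4 g(6,6)=1
t=7: g(7,-7)=1 g(7,-5)=5 g(7,-3)=9 g(7,-1)=5 g(7,1)=5 g(7,3)=9 g(7,5)=5 g(7,7)=1
t=8: g(8,-8)=1 g(8,-6)=6 g(8,-4)=14 g(8,-2)=14 g(8,2)=14 g(8,4)=14 g(8,6)=6 g(8,8)=1
t=9: g(9,-9)=1 g(9,-7)=7 g(9,-5)=20 g(9,-3)=28 g(9,-1)=14 g(9,1)=14 g(9,3)=28 g(9,5)=20 g(9,7)=7 g(9,9)=1
t=10: g(10,-10)=1 g(10,-8)=8 g(10,-6)=27 g(10,-4)=48 g(10,-2)=42 g(10,2)=42 g(10,4)=48 g(10,6)=27 g(10,8)=8 g(10,10)=1
t=11: g(11,-11)=1 g(11,-9)=9 g(11,-7)=35 g(11,-5)=75 g(11,-3)=90 g(11,-1)=42 g(11,1)=42 g(11,3)=90 g(11,5)=75 g(11,7)=35 g(11,9)=9 g(11,11)=1
t=12: g(12,-12)=1 g(12,-10)=10 g(12,-8)=44 g(12,-6)=110 g(12,-4)=165 g(12,-2)=132 g(12,2)=132 g(12,4)=165 g(12,6)=110 g(12,8)=44 g(12,10)=10 g(12,12)=1
t=13: g(13,-13)=1 g(13,-11)=11 g(13,-9)=54 g(13,-7)=154 g(13,-5)=275 g(13,-3)=297 g(13,-1)=132 g(13,1)=132 g(13,3)=297 g(13,5)=275 g(13,7)=154 g(13,9)=54 g(13,11)=11 g(13,13)=1
Paths never hitting 0: Σ_s g(13,s) = 1848
Paths hitting 0: 2^13 - 1848 = 6344
P = 6344/8192 = 793/1024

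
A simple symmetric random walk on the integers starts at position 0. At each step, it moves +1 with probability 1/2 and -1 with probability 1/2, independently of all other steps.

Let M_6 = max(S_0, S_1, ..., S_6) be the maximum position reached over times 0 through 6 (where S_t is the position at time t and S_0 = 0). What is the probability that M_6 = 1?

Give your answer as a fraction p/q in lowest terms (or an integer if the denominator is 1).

Let M_6 = max(S_0,...,S_6). Use the reflection principle: for j ≥ 1, #{paths with M_6 ≥ j} = #{S_6 ≥ j} + #{S_6 ≥ j+1}.
By reflection, #{M_6 ≥ 1} = #{S_6 ≥ 1} + #{S_6 ≥ 2} = 22 + 22 = 44.
#{M_6 ≥ 2} = #{S_6 ≥ 2} + #{S_6 ≥ 3} = 22 + 7 = 29.
#{M_6 = 1} = 44 - 29 = 15.
P(M_6 = 1) = 15/64 = 15/64

Answer: 15/64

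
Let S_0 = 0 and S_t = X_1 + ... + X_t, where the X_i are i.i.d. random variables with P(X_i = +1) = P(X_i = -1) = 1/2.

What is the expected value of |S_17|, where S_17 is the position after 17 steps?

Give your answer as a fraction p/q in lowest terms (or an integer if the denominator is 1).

S_17 takes values m ≡ 1 (mod 2) with |m| ≤ 17; P(S_17=m) = C(17,(17+m)/2)/2^17.
Total paths: 2^17 = 131072
Distribution: P(S=-17)=1/131072, P(S=-15)=17/131072, P(S=-13)=136/131072, P(S=-11)=680/131072, P(S=-9)=2380/131072, P(S=-7)=6188/131072, P(S=-5)=12376/131072, P(S=-3)=19448/131072, P(S=-1)=24310/131072, P(S=1)=24310/131072, P(S=3)=19448/131072, P(S=5)=12376/131072, P(S=7)=6188/131072, P(S=9)=2380/131072, P(S=11)=680/131072, P(S=13)=136/131072, P(S=15)=17/131072, P(S=17)=1/131072
E[|S_17|] = Σ_m |m|·P(S_17=m) = 437580/131072 = 109395/32768

Answer: 109395/32768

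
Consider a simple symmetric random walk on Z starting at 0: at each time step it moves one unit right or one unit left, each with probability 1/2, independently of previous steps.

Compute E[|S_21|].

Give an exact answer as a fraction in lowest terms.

S_21 takes values m ≡ 1 (mod 2) with |m| ≤ 21; P(S_21=m) = C(21,(21+m)/2)/2^21.
Total paths: 2^21 = 2097152
Distribution: P(S=-21)=1/2097152, P(S=-19)=21/2097152, P(S=-17)=210/2097152, P(S=-15)=1330/2097152, P(S=-13)=5985/2097152, P(S=-11)=20349/2097152, P(S=-9)=54264/2097152, P(S=-7)=116280/2097152, P(S=-5)=203490/2097152, P(S=-3)=293930/2097152, P(S=-1)=352716/2097152, P(S=1)=352716/2097152, P(S=3)=293930/2097152, P(S=5)=203490/2097152, P(S=7)=116280/2097152, P(S=9)=54264/2097152, P(S=11)=20349/2097152, P(S=13)=5985/2097152, P(S=15)=1330/2097152, P(S=17)=210/2097152, P(S=19)=21/2097152, P(S=21)=1/2097152
E[|S_21|] = Σ_m |m|·P(S_21=m) = 7759752/2097152 = 969969/262144

Answer: 969969/262144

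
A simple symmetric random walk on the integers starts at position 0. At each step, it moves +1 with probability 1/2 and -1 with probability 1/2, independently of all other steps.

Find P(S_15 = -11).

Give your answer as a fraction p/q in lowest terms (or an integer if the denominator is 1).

To reach position -11 after 15 steps: need 2 steps of +1 and 13 of -1.
Favorable paths: C(15,2) = 105
Total paths: 2^15 = 32768
P = 105/32768 = 105/32768

Answer: 105/32768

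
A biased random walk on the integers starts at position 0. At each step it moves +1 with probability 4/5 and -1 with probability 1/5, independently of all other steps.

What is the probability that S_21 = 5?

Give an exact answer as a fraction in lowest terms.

To reach position 5 after 21 steps: need 13 steps of +1 and 8 steps of -1.
Number of such sequences: C(21,13) = 203490
Each has probability (4/5)^13 · (1/5)^8 = 67108864/476837158203125
P = 203490 · 67108864/476837158203125 = 2731196547072/95367431640625

Answer: 2731196547072/95367431640625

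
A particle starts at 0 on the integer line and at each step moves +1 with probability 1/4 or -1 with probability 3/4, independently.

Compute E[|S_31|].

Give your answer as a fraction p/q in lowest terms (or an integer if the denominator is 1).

Answer: 1117219473235224019/72057594037927936

Derivation:
S_31 takes values m ≡ 1 (mod 2) with |m| ≤ 31; P(S_31=m) = C(31,(31+m)/2) · (1/4)^((31+m)/2) · (3/4)^((31-m)/2).
Distribution: P(S=-31)=617673396283947/4611686018427387904, P(S=-29)=6382625094934119/4611686018427387904, P(S=-27)=31913125474670595/4611686018427387904, P(S=-25)=102831182085049695/4611686018427387904, P(S=-23)=239939424865115955/4611686018427387904, P(S=-21)=431890964757208719/4611686018427387904, P(S=-19)=623842504649301483/4611686018427387904, P(S=-17)=742669648392025575/4611686018427387904, P(S=-15)=742669648392025575/4611686018427387904, P(S=-13)=632644515296910675/4611686018427387904, P(S=-11)=463939311217734495/4611686018427387904, P(S=-9)=295234107138558315/4611686018427387904, P(S=-7)=164018948410310175/4611686018427387904, P(S=-5)=79906667174253675/4611686018427387904, P(S=-3)=34245714503251575/4611686018427387904, P(S=-1)=12937269923450595/4611686018427387904, P(S=1)=4312423307816865/4611686018427387904, P(S=3)=1268359796416725/4611686018427387904, P(S=5)=328834021293225/4611686018427387904, P(S=7)=74997232926525/4611686018427387904, P(S=9)=14999446585305/4611686018427387904, P(S=11)=2618950991085/4611686018427387904, P(S=13)=396810756225/4611686018427387904, P(S=15)=51757924725/4611686018427387904, P(S=17)=5750880525/4611686018427387904, P(S=19)=536748849/4611686018427387904, P(S=21)=41288373/4611686018427387904, P(S=23)=2548665/4611686018427387904, P(S=25)=121365/4611686018427387904, P(S=27)=4185/4611686018427387904, P(S=29)=93/4611686018427387904, P(S=31)=1/4611686018427387904
E[|S_31|] = Σ_m |m|·P(S_31=m) = 1117219473235224019/72057594037927936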